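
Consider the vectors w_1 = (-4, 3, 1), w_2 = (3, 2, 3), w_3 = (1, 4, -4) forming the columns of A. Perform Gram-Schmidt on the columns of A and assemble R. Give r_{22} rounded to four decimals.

w_1 = (-4, 3, 1); ‖w_1‖ = 5.0990, so e_1 = (-0.7845, 0.5883, 0.1961).
e_1·w_2 = (-0.7845)·3 + 0.5883·2 + 0.1961·3 = -0.5883.
u_2 = w_2 + 0.5883·e_1 = (2.5385, 2.3462, 3.1154).
r_{22} = ‖u_2‖ = 4.6534.

r_{22} = 4.6534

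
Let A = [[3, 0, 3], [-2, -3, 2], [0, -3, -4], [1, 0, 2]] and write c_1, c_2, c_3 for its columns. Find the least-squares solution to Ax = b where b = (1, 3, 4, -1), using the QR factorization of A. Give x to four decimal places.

x = (0.2968, -1.2281, -0.1124)

c_1 = (3, -2, 0, 1); ‖c_1‖ = 3.7417, so e_1 = (0.8018, -0.5345, 0.0000, 0.2673).
e_1·c_2 = 0.8018·0 + (-0.5345)·(-3) + 0.0000·(-3) + 0.2673·0 = 1.6036.
u_2 = c_2 − 1.6036·e_1 = (-1.2857, -2.1429, -3.0000, -0.4286).
‖u_2‖ = 3.9279, so e_2 = (-0.3273, -0.5455, -0.7638, -0.1091).
e_1·c_3 = 0.8018·3 + (-0.5345)·2 + 0.0000·(-4) + 0.2673·2 = 1.8708; e_2·c_3 = (-0.3273)·3 + (-0.5455)·2 + (-0.7638)·(-4) + (-0.1091)·2 = 0.7638.
u_3 = c_3 − 1.8708·e_1 − 0.7638·e_2 = (1.7500, 3.4167, -3.4167, 1.5833).
‖u_3‖ = 5.3774, so e_3 = (0.3254, 0.6354, -0.6354, 0.2944).
Qᵀb = (-1.0690, -4.9099, -0.6044).
Back-substitute: x_3 = -0.6044/5.3774 = -0.1124.
x_2 = (-4.9099 − 0.7638·(-0.1124))/3.9279 = -1.2281.
x_1 = (-1.0690 − 1.6036·(-1.2281) − 1.8708·(-0.1124))/3.7417 = 0.2968.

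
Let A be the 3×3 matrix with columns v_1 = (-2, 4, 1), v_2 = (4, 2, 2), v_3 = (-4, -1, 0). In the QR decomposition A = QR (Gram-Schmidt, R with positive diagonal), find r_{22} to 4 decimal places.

r_{22} = 4.8795

v_1 = (-2, 4, 1); ‖v_1‖ = 4.5826, so e_1 = (-0.4364, 0.8729, 0.2182).
e_1·v_2 = (-0.4364)·4 + 0.8729·2 + 0.2182·2 = 0.4364.
u_2 = v_2 − 0.4364·e_1 = (4.1905, 1.6190, 1.9048).
r_{22} = ‖u_2‖ = 4.8795.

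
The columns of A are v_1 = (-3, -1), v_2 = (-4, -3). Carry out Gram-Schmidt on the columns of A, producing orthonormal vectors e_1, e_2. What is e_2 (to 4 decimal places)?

e_1 = v_1/‖v_1‖ = (-3, -1)/3.1623 = (-0.9487, -0.3162).
r_{12} = e_1·v_2 = 4.7434.
u_2 = v_2 − 4.7434·e_1 = (0.5000, -1.5000).
‖u_2‖ = 1.5811, so e_2 = (0.3162, -0.9487).

e_2 = (0.3162, -0.9487)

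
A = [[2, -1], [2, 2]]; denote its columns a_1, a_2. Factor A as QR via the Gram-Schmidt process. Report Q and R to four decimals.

Q = [[0.7071, -0.7071], [0.7071, 0.7071]], R = [[2.8284, 0.7071], [0.0000, 2.1213]]

a_1 = (2, 2); ‖a_1‖ = 2.8284, so q_1 = (0.7071, 0.7071).
q_1·a_2 = 0.7071·(-1) + 0.7071·2 = 0.7071.
u_2 = a_2 − 0.7071·q_1 = (-1.5000, 1.5000).
‖u_2‖ = 2.1213, so q_2 = (-0.7071, 0.7071).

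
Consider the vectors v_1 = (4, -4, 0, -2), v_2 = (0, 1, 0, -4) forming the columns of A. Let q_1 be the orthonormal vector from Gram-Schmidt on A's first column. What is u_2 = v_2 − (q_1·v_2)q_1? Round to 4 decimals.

u_2 = (-0.4444, 1.4444, 0.0000, -3.7778)

v_1 = (4, -4, 0, -2); ‖v_1‖ = 6.0000, so q_1 = (0.6667, -0.6667, 0.0000, -0.3333).
q_1·v_2 = 0.6667·0 + (-0.6667)·1 + 0.0000·0 + (-0.3333)·(-4) = 0.6667.
u_2 = v_2 − 0.6667·q_1 = (-0.4444, 1.4444, 0.0000, -3.7778).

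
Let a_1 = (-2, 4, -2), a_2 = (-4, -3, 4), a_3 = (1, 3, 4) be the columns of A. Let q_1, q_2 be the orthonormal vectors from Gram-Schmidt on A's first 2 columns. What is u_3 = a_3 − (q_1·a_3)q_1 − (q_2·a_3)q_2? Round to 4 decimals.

a_1 = (-2, 4, -2); ‖a_1‖ = 4.8990, so q_1 = (-0.4082, 0.8165, -0.4082).
q_1·a_2 = (-0.4082)·(-4) + 0.8165·(-3) + (-0.4082)·4 = -2.4495.
u_2 = a_2 + 2.4495·q_1 = (-5.0000, -1.0000, 3.0000).
‖u_2‖ = 5.9161, so q_2 = (-0.8452, -0.1690, 0.5071).
q_1·a_3 = (-0.4082)·1 + 0.8165·3 + (-0.4082)·4 = 0.4082; q_2·a_3 = (-0.8452)·1 + (-0.1690)·3 + 0.5071·4 = 0.6761.
u_3 = a_3 − 0.4082·q_1 − 0.6761·q_2 = (1.7381, 2.7810, 3.8238).

u_3 = (1.7381, 2.7810, 3.8238)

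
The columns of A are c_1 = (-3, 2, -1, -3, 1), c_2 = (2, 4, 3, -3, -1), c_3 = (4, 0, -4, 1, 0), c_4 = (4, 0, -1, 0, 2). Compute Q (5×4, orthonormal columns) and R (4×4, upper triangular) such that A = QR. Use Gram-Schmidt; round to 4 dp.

Q = [[-0.6124, 0.4729, 0.5561, 0.2636], [0.4082, 0.5620, 0.2413, -0.1996], [-0.2041, 0.5415, -0.7848, 0.2211], [-0.6124, -0.3495, -0.1129, -0.1698], [0.2041, -0.2125, 0.0621, 0.9016]], R = [[4.8990, 1.4289, -2.2454, -1.8371], [0.0000, 6.0793, -0.6237, 0.9253], [0.0000, 0.0000, 5.2507, 3.1333], [0.0000, 0.0000, 0.0000, 2.6365]]

c_1 = (-3, 2, -1, -3, 1); ‖c_1‖ = 4.8990, so q_1 = (-0.6124, 0.4082, -0.2041, -0.6124, 0.2041).
q_1·c_2 = (-0.6124)·2 + 0.4082·4 + (-0.2041)·3 + (-0.6124)·(-3) + 0.2041·(-1) = 1.4289.
u_2 = c_2 − 1.4289·q_1 = (2.8750, 3.4167, 3.2917, -2.1250, -1.2917).
‖u_2‖ = 6.0793, so q_2 = (0.4729, 0.5620, 0.5415, -0.3495, -0.2125).
q_1·c_3 = (-0.6124)·4 + 0.4082·0 + (-0.2041)·(-4) + (-0.6124)·1 + 0.2041·0 = -2.2454; q_2·c_3 = 0.4729·4 + 0.5620·0 + 0.5415·(-4) + (-0.3495)·1 + (-0.2125)·0 = -0.6237.
u_3 = c_3 + 2.2454·q_1 + 0.6237·q_2 = (2.9200, 1.2672, -4.1206, -0.5930, 0.3258).
‖u_3‖ = 5.2507, so q_3 = (0.5561, 0.2413, -0.7848, -0.1129, 0.0621).
q_1·c_4 = (-0.6124)·4 + 0.4082·0 + (-0.2041)·(-1) + (-0.6124)·0 + 0.2041·2 = -1.8371; q_2·c_4 = 0.4729·4 + 0.5620·0 + 0.5415·(-1) + (-0.3495)·0 + (-0.2125)·2 = 0.9253; q_3·c_4 = 0.5561·4 + 0.2413·0 + (-0.7848)·(-1) + (-0.1129)·0 + 0.0621·2 = 3.1333.
u_4 = c_4 + 1.8371·q_1 − 0.9253·q_2 − 3.1333·q_3 = (0.6949, -0.5262, 0.5830, -0.4477, 2.3772).
‖u_4‖ = 2.6365, so q_4 = (0.2636, -0.1996, 0.2211, -0.1698, 0.9016).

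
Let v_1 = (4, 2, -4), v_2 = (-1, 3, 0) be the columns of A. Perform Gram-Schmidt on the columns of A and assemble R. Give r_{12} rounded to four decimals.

v_1 = (4, 2, -4); ‖v_1‖ = 6.0000, so e_1 = (0.6667, 0.3333, -0.6667).
r_{12} = e_1·v_2 = 0.3333.

r_{12} = 0.3333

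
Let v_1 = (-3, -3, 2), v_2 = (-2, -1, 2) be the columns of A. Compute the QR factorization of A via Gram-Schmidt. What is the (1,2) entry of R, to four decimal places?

v_1 = (-3, -3, 2); ‖v_1‖ = 4.6904, so e_1 = (-0.6396, -0.6396, 0.4264).
r_{12} = e_1·v_2 = 2.7716.

r_{12} = 2.7716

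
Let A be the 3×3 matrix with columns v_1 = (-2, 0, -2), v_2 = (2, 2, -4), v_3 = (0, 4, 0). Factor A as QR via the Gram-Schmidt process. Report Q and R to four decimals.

q_1 = v_1/‖v_1‖ = (-2, 0, -2)/2.8284 = (-0.7071, 0.0000, -0.7071).
r_{12} = q_1·v_2 = 1.4142.
u_2 = v_2 − 1.4142·q_1 = (3.0000, 2.0000, -3.0000).
‖u_2‖ = 4.6904, so q_2 = (0.6396, 0.4264, -0.6396).
r_{13} = q_1·v_3 = 0.0000; r_{23} = q_2·v_3 = 1.7056.
u_3 = v_3 + 0.0000·q_1 − 1.7056·q_2 = (-1.0909, 3.2727, 1.0909).
‖u_3‖ = 3.6181, so q_3 = (-0.3015, 0.9045, 0.3015).

Q = [[-0.7071, 0.6396, -0.3015], [0.0000, 0.4264, 0.9045], [-0.7071, -0.6396, 0.3015]], R = [[2.8284, 1.4142, 0.0000], [0.0000, 4.6904, 1.7056], [0.0000, 0.0000, 3.6181]]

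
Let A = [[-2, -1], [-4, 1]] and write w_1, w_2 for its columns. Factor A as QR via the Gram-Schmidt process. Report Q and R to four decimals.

w_1 = (-2, -4); ‖w_1‖ = 4.4721, so q_1 = (-0.4472, -0.8944).
q_1·w_2 = (-0.4472)·(-1) + (-0.8944)·1 = -0.4472.
u_2 = w_2 + 0.4472·q_1 = (-1.2000, 0.6000).
‖u_2‖ = 1.3416, so q_2 = (-0.8944, 0.4472).

Q = [[-0.4472, -0.8944], [-0.8944, 0.4472]], R = [[4.4721, -0.4472], [0.0000, 1.3416]]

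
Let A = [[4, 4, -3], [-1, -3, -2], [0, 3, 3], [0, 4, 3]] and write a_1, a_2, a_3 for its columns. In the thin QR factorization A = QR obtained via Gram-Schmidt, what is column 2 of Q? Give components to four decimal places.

q_2 = (-0.0877, -0.3510, 0.5594, 0.7458)

q_1 = a_1/‖a_1‖ = (4, -1, 0, 0)/4.1231 = (0.9701, -0.2425, 0.0000, 0.0000).
r_{12} = q_1·a_2 = 4.6082.
u_2 = a_2 − 4.6082·q_1 = (-0.4706, -1.8824, 3.0000, 4.0000).
‖u_2‖ = 5.3633, so q_2 = (-0.0877, -0.3510, 0.5594, 0.7458).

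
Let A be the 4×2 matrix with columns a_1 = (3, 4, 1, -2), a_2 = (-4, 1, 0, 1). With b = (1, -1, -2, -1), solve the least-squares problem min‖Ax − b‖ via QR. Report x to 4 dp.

e_1 = a_1/‖a_1‖ = (3, 4, 1, -2)/5.4772 = (0.5477, 0.7303, 0.1826, -0.3651).
r_{12} = e_1·a_2 = -1.8257.
u_2 = a_2 + 1.8257·e_1 = (-3.0000, 2.3333, 0.3333, 0.3333).
‖u_2‖ = 3.8297, so e_2 = (-0.7833, 0.6093, 0.0870, 0.0870).
Qᵀb = (-0.1826, -1.6537).
Back-substitute: x_2 = -1.6537/3.8297 = -0.4318.
x_1 = (-0.1826 + 1.8257·(-0.4318))/5.4772 = -0.1773.

x = (-0.1773, -0.4318)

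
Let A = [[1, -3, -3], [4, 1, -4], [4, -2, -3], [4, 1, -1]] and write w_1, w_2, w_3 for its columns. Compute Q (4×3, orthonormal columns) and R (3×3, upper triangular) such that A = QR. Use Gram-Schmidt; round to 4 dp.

Q = [[0.1429, -0.7635, -0.3011], [0.5714, 0.3234, -0.7465], [0.5714, -0.4560, 0.3262], [0.5714, 0.3234, 0.4956]], R = [[7.0000, -0.4286, -5.0000], [0.0000, 3.8492, 2.0412], [0.0000, 0.0000, 2.4152]]

w_1 = (1, 4, 4, 4); ‖w_1‖ = 7.0000, so q_1 = (0.1429, 0.5714, 0.5714, 0.5714).
q_1·w_2 = 0.1429·(-3) + 0.5714·1 + 0.5714·(-2) + 0.5714·1 = -0.4286.
u_2 = w_2 + 0.4286·q_1 = (-2.9388, 1.2449, -1.7551, 1.2449).
‖u_2‖ = 3.8492, so q_2 = (-0.7635, 0.3234, -0.4560, 0.3234).
q_1·w_3 = 0.1429·(-3) + 0.5714·(-4) + 0.5714·(-3) + 0.5714·(-1) = -5.0000; q_2·w_3 = (-0.7635)·(-3) + 0.3234·(-4) + (-0.4560)·(-3) + 0.3234·(-1) = 2.0412.
u_3 = w_3 + 5.0000·q_1 − 2.0412·q_2 = (-0.7273, -1.8030, 0.7879, 1.1970).
‖u_3‖ = 2.4152, so q_3 = (-0.3011, -0.7465, 0.3262, 0.4956).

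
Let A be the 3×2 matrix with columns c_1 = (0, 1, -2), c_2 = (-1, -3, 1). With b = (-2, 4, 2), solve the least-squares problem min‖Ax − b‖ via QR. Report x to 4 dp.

c_1 = (0, 1, -2); ‖c_1‖ = 2.2361, so e_1 = (0.0000, 0.4472, -0.8944).
e_1·c_2 = 0.0000·(-1) + 0.4472·(-3) + (-0.8944)·1 = -2.2361.
u_2 = c_2 + 2.2361·e_1 = (-1.0000, -2.0000, -1.0000).
‖u_2‖ = 2.4495, so e_2 = (-0.4082, -0.8165, -0.4082).
Qᵀb = (0.0000, -3.2660).
Back-substitute: x_2 = -3.2660/2.4495 = -1.3333.
x_1 = (0.0000 + 2.2361·(-1.3333))/2.2361 = -1.3333.

x = (-1.3333, -1.3333)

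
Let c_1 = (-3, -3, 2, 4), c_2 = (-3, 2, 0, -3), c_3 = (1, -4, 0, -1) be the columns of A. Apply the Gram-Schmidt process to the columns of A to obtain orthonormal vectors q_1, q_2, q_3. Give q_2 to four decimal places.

c_1 = (-3, -3, 2, 4); ‖c_1‖ = 6.1644, so q_1 = (-0.4867, -0.4867, 0.3244, 0.6489).
q_1·c_2 = (-0.4867)·(-3) + (-0.4867)·2 + 0.3244·0 + 0.6489·(-3) = -1.4600.
u_2 = c_2 + 1.4600·q_1 = (-3.7105, 1.2895, 0.4737, -2.0526).
‖u_2‖ = 4.4574, so q_2 = (-0.8324, 0.2893, 0.1063, -0.4605).

q_2 = (-0.8324, 0.2893, 0.1063, -0.4605)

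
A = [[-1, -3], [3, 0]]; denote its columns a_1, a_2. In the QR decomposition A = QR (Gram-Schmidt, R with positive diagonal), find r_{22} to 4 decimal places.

e_1 = a_1/‖a_1‖ = (-1, 3)/3.1623 = (-0.3162, 0.9487).
r_{12} = e_1·a_2 = 0.9487.
u_2 = a_2 − 0.9487·e_1 = (-2.7000, -0.9000).
r_{22} = ‖u_2‖ = 2.8460.

r_{22} = 2.8460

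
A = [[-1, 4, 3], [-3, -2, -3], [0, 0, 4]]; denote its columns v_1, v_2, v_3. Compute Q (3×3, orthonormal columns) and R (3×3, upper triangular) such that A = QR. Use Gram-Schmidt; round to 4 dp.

Q = [[-0.3162, 0.9487, 0.0000], [-0.9487, -0.3162, 0.0000], [0.0000, 0.0000, 1.0000]], R = [[3.1623, 0.6325, 1.8974], [0.0000, 4.4272, 3.7947], [0.0000, 0.0000, 4.0000]]

e_1 = v_1/‖v_1‖ = (-1, -3, 0)/3.1623 = (-0.3162, -0.9487, 0.0000).
r_{12} = e_1·v_2 = 0.6325.
u_2 = v_2 − 0.6325·e_1 = (4.2000, -1.4000, 0.0000).
‖u_2‖ = 4.4272, so e_2 = (0.9487, -0.3162, 0.0000).
r_{13} = e_1·v_3 = 1.8974; r_{23} = e_2·v_3 = 3.7947.
u_3 = v_3 − 1.8974·e_1 − 3.7947·e_2 = (0.0000, 0.0000, 4.0000).
‖u_3‖ = 4.0000, so e_3 = (0.0000, 0.0000, 1.0000).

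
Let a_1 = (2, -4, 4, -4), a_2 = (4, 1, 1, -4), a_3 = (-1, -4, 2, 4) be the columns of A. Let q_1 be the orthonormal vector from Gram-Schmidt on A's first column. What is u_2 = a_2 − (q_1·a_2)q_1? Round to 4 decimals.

u_2 = (3.0769, 2.8462, -0.8462, -2.1538)

a_1 = (2, -4, 4, -4); ‖a_1‖ = 7.2111, so q_1 = (0.2774, -0.5547, 0.5547, -0.5547).
q_1·a_2 = 0.2774·4 + (-0.5547)·1 + 0.5547·1 + (-0.5547)·(-4) = 3.3282.
u_2 = a_2 − 3.3282·q_1 = (3.0769, 2.8462, -0.8462, -2.1538).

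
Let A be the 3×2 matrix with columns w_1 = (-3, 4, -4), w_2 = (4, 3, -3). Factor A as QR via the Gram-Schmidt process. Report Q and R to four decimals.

Q = [[-0.4685, 0.8835], [0.6247, 0.3313], [-0.6247, -0.3313]], R = [[6.4031, 1.8741], [0.0000, 5.5216]]

w_1 = (-3, 4, -4); ‖w_1‖ = 6.4031, so e_1 = (-0.4685, 0.6247, -0.6247).
e_1·w_2 = (-0.4685)·4 + 0.6247·3 + (-0.6247)·(-3) = 1.8741.
u_2 = w_2 − 1.8741·e_1 = (4.8780, 1.8293, -1.8293).
‖u_2‖ = 5.5216, so e_2 = (0.8835, 0.3313, -0.3313).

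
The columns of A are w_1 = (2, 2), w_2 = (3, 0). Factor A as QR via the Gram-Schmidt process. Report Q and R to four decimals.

q_1 = w_1/‖w_1‖ = (2, 2)/2.8284 = (0.7071, 0.7071).
r_{12} = q_1·w_2 = 2.1213.
u_2 = w_2 − 2.1213·q_1 = (1.5000, -1.5000).
‖u_2‖ = 2.1213, so q_2 = (0.7071, -0.7071).

Q = [[0.7071, 0.7071], [0.7071, -0.7071]], R = [[2.8284, 2.1213], [0.0000, 2.1213]]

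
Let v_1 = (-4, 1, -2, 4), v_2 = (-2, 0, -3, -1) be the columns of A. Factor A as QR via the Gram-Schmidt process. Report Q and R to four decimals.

Q = [[-0.6576, -0.2734], [0.1644, -0.0804], [-0.3288, -0.7317], [0.6576, -0.6192]], R = [[6.0828, 1.6440], [0.0000, 3.3611]]

v_1 = (-4, 1, -2, 4); ‖v_1‖ = 6.0828, so e_1 = (-0.6576, 0.1644, -0.3288, 0.6576).
e_1·v_2 = (-0.6576)·(-2) + 0.1644·0 + (-0.3288)·(-3) + 0.6576·(-1) = 1.6440.
u_2 = v_2 − 1.6440·e_1 = (-0.9189, -0.2703, -2.4595, -2.0811).
‖u_2‖ = 3.3611, so e_2 = (-0.2734, -0.0804, -0.7317, -0.6192).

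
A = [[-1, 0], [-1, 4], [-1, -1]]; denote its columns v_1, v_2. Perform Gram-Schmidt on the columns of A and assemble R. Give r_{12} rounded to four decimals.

v_1 = (-1, -1, -1); ‖v_1‖ = 1.7321, so q_1 = (-0.5774, -0.5774, -0.5774).
r_{12} = q_1·v_2 = -1.7321.

r_{12} = -1.7321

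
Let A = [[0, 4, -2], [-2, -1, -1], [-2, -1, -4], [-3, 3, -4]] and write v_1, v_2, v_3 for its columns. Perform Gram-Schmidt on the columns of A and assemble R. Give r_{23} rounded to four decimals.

v_1 = (0, -2, -2, -3); ‖v_1‖ = 4.1231, so q_1 = (0.0000, -0.4851, -0.4851, -0.7276).
q_1·v_2 = 0.0000·4 + (-0.4851)·(-1) + (-0.4851)·(-1) + (-0.7276)·3 = -1.2127.
u_2 = v_2 + 1.2127·q_1 = (4.0000, -1.5882, -1.5882, 2.1176).
‖u_2‖ = 5.0527, so q_2 = (0.7917, -0.3143, -0.3143, 0.4191).
r_{23} = q_2·v_3 = -1.6881.

r_{23} = -1.6881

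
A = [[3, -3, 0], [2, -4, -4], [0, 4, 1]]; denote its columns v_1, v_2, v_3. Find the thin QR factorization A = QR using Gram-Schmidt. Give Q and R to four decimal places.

Q = [[0.8321, 0.2131, 0.5121], [0.5547, -0.3196, -0.7682], [0.0000, 0.9233, -0.3841]], R = [[3.6056, -4.7150, -2.2188], [0.0000, 4.3323, 2.2017], [0.0000, 0.0000, 2.6888]]

v_1 = (3, 2, 0); ‖v_1‖ = 3.6056, so q_1 = (0.8321, 0.5547, 0.0000).
q_1·v_2 = 0.8321·(-3) + 0.5547·(-4) + 0.0000·4 = -4.7150.
u_2 = v_2 + 4.7150·q_1 = (0.9231, -1.3846, 4.0000).
‖u_2‖ = 4.3323, so q_2 = (0.2131, -0.3196, 0.9233).
q_1·v_3 = 0.8321·0 + 0.5547·(-4) + 0.0000·1 = -2.2188; q_2·v_3 = 0.2131·0 + (-0.3196)·(-4) + 0.9233·1 = 2.2017.
u_3 = v_3 + 2.2188·q_1 − 2.2017·q_2 = (1.3770, -2.0656, -1.0328).
‖u_3‖ = 2.6888, so q_3 = (0.5121, -0.7682, -0.3841).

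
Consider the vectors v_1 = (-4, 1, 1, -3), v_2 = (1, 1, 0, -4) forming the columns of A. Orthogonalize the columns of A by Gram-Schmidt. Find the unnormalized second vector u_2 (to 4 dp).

u_2 = (2.3333, 0.6667, -0.3333, -3.0000)

v_1 = (-4, 1, 1, -3); ‖v_1‖ = 5.1962, so e_1 = (-0.7698, 0.1925, 0.1925, -0.5774).
e_1·v_2 = (-0.7698)·1 + 0.1925·1 + 0.1925·0 + (-0.5774)·(-4) = 1.7321.
u_2 = v_2 − 1.7321·e_1 = (2.3333, 0.6667, -0.3333, -3.0000).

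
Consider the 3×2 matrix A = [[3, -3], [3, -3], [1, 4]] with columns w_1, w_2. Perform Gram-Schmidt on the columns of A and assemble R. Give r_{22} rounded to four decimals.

r_{22} = 4.8666

w_1 = (3, 3, 1); ‖w_1‖ = 4.3589, so e_1 = (0.6882, 0.6882, 0.2294).
e_1·w_2 = 0.6882·(-3) + 0.6882·(-3) + 0.2294·4 = -3.2118.
u_2 = w_2 + 3.2118·e_1 = (-0.7895, -0.7895, 4.7368).
r_{22} = ‖u_2‖ = 4.8666.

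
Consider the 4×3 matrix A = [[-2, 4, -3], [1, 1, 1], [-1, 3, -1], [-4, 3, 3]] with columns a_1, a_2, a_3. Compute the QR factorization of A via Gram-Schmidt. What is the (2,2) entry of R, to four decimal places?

a_1 = (-2, 1, -1, -4); ‖a_1‖ = 4.6904, so e_1 = (-0.4264, 0.2132, -0.2132, -0.8528).
e_1·a_2 = (-0.4264)·4 + 0.2132·1 + (-0.2132)·3 + (-0.8528)·3 = -4.6904.
u_2 = a_2 + 4.6904·e_1 = (2.0000, 2.0000, 2.0000, -1.0000).
r_{22} = ‖u_2‖ = 3.6056.

r_{22} = 3.6056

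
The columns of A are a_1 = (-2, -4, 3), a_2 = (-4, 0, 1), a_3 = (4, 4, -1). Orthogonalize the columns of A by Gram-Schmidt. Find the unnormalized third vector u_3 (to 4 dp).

u_3 = (0.4301, 1.0753, 1.7204)

a_1 = (-2, -4, 3); ‖a_1‖ = 5.3852, so q_1 = (-0.3714, -0.7428, 0.5571).
q_1·a_2 = (-0.3714)·(-4) + (-0.7428)·0 + 0.5571·1 = 2.0426.
u_2 = a_2 − 2.0426·q_1 = (-3.2414, 1.5172, -0.1379).
‖u_2‖ = 3.5816, so q_2 = (-0.9050, 0.4236, -0.0385).
q_1·a_3 = (-0.3714)·4 + (-0.7428)·4 + 0.5571·(-1) = -5.0138; q_2·a_3 = (-0.9050)·4 + 0.4236·4 + (-0.0385)·(-1) = -1.8871.
u_3 = a_3 + 5.0138·q_1 + 1.8871·q_2 = (0.4301, 1.0753, 1.7204).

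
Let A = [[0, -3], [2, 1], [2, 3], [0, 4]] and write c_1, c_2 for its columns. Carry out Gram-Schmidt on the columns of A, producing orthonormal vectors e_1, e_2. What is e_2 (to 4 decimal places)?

c_1 = (0, 2, 2, 0); ‖c_1‖ = 2.8284, so e_1 = (0.0000, 0.7071, 0.7071, 0.0000).
e_1·c_2 = 0.0000·(-3) + 0.7071·1 + 0.7071·3 + 0.0000·4 = 2.8284.
u_2 = c_2 − 2.8284·e_1 = (-3.0000, -1.0000, 1.0000, 4.0000).
‖u_2‖ = 5.1962, so e_2 = (-0.5774, -0.1925, 0.1925, 0.7698).

e_2 = (-0.5774, -0.1925, 0.1925, 0.7698)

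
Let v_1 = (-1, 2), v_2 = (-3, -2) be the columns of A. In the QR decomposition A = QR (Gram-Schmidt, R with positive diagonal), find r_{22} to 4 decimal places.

v_1 = (-1, 2); ‖v_1‖ = 2.2361, so q_1 = (-0.4472, 0.8944).
q_1·v_2 = (-0.4472)·(-3) + 0.8944·(-2) = -0.4472.
u_2 = v_2 + 0.4472·q_1 = (-3.2000, -1.6000).
r_{22} = ‖u_2‖ = 3.5777.

r_{22} = 3.5777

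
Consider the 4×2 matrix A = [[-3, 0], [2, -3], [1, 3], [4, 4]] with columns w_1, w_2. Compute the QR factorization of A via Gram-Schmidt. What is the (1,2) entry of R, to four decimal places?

w_1 = (-3, 2, 1, 4); ‖w_1‖ = 5.4772, so q_1 = (-0.5477, 0.3651, 0.1826, 0.7303).
r_{12} = q_1·w_2 = 2.3735.

r_{12} = 2.3735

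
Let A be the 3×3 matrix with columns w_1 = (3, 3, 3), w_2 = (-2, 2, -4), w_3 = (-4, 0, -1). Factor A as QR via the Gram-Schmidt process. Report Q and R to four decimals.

Q = [[0.5774, -0.1543, -0.8018], [0.5774, 0.7715, 0.2673], [0.5774, -0.6172, 0.5345]], R = [[5.1962, -2.3094, -2.8868], [0.0000, 4.3205, 1.2344], [0.0000, 0.0000, 2.6726]]

e_1 = w_1/‖w_1‖ = (3, 3, 3)/5.1962 = (0.5774, 0.5774, 0.5774).
r_{12} = e_1·w_2 = -2.3094.
u_2 = w_2 + 2.3094·e_1 = (-0.6667, 3.3333, -2.6667).
‖u_2‖ = 4.3205, so e_2 = (-0.1543, 0.7715, -0.6172).
r_{13} = e_1·w_3 = -2.8868; r_{23} = e_2·w_3 = 1.2344.
u_3 = w_3 + 2.8868·e_1 − 1.2344·e_2 = (-2.1429, 0.7143, 1.4286).
‖u_3‖ = 2.6726, so e_3 = (-0.8018, 0.2673, 0.5345).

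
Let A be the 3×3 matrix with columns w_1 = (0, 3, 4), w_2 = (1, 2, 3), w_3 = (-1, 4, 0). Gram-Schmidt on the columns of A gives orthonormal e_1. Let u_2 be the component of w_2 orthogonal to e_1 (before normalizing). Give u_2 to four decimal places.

w_1 = (0, 3, 4); ‖w_1‖ = 5.0000, so e_1 = (0.0000, 0.6000, 0.8000).
e_1·w_2 = 0.0000·1 + 0.6000·2 + 0.8000·3 = 3.6000.
u_2 = w_2 − 3.6000·e_1 = (1.0000, -0.1600, 0.1200).

u_2 = (1.0000, -0.1600, 0.1200)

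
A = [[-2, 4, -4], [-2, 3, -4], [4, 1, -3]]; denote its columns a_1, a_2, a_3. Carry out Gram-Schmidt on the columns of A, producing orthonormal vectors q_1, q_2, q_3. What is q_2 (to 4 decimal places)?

q_1 = a_1/‖a_1‖ = (-2, -2, 4)/4.8990 = (-0.4082, -0.4082, 0.8165).
r_{12} = q_1·a_2 = -2.0412.
u_2 = a_2 + 2.0412·q_1 = (3.1667, 2.1667, 2.6667).
‖u_2‖ = 4.6726, so q_2 = (0.6777, 0.4637, 0.5707).

q_2 = (0.6777, 0.4637, 0.5707)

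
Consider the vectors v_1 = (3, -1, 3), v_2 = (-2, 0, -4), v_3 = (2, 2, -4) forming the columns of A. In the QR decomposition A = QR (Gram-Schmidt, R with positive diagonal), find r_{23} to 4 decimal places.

r_{23} = 2.5752

v_1 = (3, -1, 3); ‖v_1‖ = 4.3589, so e_1 = (0.6882, -0.2294, 0.6882).
e_1·v_2 = 0.6882·(-2) + (-0.2294)·0 + 0.6882·(-4) = -4.1295.
u_2 = v_2 + 4.1295·e_1 = (0.8421, -0.9474, -1.1579).
‖u_2‖ = 1.7168, so e_2 = (0.4905, -0.5518, -0.6745).
r_{23} = e_2·v_3 = 2.5752.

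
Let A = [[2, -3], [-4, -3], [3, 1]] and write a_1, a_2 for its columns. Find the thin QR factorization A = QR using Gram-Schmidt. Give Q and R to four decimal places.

Q = [[0.3714, -0.8994], [-0.7428, -0.4368], [0.5571, 0.0171]], R = [[5.3852, 1.6713], [0.0000, 4.0258]]

a_1 = (2, -4, 3); ‖a_1‖ = 5.3852, so e_1 = (0.3714, -0.7428, 0.5571).
e_1·a_2 = 0.3714·(-3) + (-0.7428)·(-3) + 0.5571·1 = 1.6713.
u_2 = a_2 − 1.6713·e_1 = (-3.6207, -1.7586, 0.0690).
‖u_2‖ = 4.0258, so e_2 = (-0.8994, -0.4368, 0.0171).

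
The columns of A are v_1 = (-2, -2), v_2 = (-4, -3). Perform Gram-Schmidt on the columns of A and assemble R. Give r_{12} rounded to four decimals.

r_{12} = 4.9497

v_1 = (-2, -2); ‖v_1‖ = 2.8284, so q_1 = (-0.7071, -0.7071).
r_{12} = q_1·v_2 = 4.9497.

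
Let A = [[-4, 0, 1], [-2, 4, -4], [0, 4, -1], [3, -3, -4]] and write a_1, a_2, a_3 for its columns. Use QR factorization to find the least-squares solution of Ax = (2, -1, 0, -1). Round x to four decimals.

e_1 = a_1/‖a_1‖ = (-4, -2, 0, 3)/5.3852 = (-0.7428, -0.3714, 0.0000, 0.5571).
r_{12} = e_1·a_2 = -3.1568.
u_2 = a_2 + 3.1568·e_1 = (-2.3448, 2.8276, 4.0000, -1.2414).
‖u_2‖ = 5.5709, so e_2 = (-0.4209, 0.5076, 0.7180, -0.2228).
r_{13} = e_1·a_3 = -1.4856; r_{23} = e_2·a_3 = -2.2779.
u_3 = a_3 + 1.4856·e_1 + 2.2779·e_2 = (-1.0622, -3.3956, 0.6356, -3.6800).
‖u_3‖ = 5.1579, so e_3 = (-0.2059, -0.6583, 0.1232, -0.7135).
Qᵀb = (-1.6713, -1.1266, 0.9599).
Back-substitute: x_3 = 0.9599/5.1579 = 0.1861.
x_2 = (-1.1266 + 2.2779·0.1861)/5.5709 = -0.1261.
x_1 = (-1.6713 + 3.1568·(-0.1261) + 1.4856·0.1861)/5.3852 = -0.3329.

x = (-0.3329, -0.1261, 0.1861)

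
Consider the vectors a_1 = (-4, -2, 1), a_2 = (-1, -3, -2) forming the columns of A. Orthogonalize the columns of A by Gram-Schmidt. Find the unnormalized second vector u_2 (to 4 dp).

u_2 = (0.5238, -2.2381, -2.3810)

a_1 = (-4, -2, 1); ‖a_1‖ = 4.5826, so e_1 = (-0.8729, -0.4364, 0.2182).
e_1·a_2 = (-0.8729)·(-1) + (-0.4364)·(-3) + 0.2182·(-2) = 1.7457.
u_2 = a_2 − 1.7457·e_1 = (0.5238, -2.2381, -2.3810).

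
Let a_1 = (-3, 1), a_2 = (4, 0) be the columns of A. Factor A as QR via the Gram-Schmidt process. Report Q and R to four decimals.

a_1 = (-3, 1); ‖a_1‖ = 3.1623, so q_1 = (-0.9487, 0.3162).
q_1·a_2 = (-0.9487)·4 + 0.3162·0 = -3.7947.
u_2 = a_2 + 3.7947·q_1 = (0.4000, 1.2000).
‖u_2‖ = 1.2649, so q_2 = (0.3162, 0.9487).

Q = [[-0.9487, 0.3162], [0.3162, 0.9487]], R = [[3.1623, -3.7947], [0.0000, 1.2649]]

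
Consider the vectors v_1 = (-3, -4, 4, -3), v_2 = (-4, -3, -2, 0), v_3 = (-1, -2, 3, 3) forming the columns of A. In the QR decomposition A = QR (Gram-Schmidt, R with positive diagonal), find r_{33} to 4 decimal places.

r_{33} = 4.3670

v_1 = (-3, -4, 4, -3); ‖v_1‖ = 7.0711, so q_1 = (-0.4243, -0.5657, 0.5657, -0.4243).
q_1·v_2 = (-0.4243)·(-4) + (-0.5657)·(-3) + 0.5657·(-2) + (-0.4243)·0 = 2.2627.
u_2 = v_2 − 2.2627·q_1 = (-3.0400, -1.7200, -3.2800, 0.9600).
‖u_2‖ = 4.8867, so q_2 = (-0.6221, -0.3520, -0.6712, 0.1965).
q_1·v_3 = (-0.4243)·(-1) + (-0.5657)·(-2) + 0.5657·3 + (-0.4243)·3 = 1.9799; q_2·v_3 = (-0.6221)·(-1) + (-0.3520)·(-2) + (-0.6712)·3 + 0.1965·3 = -0.0982.
u_3 = v_3 − 1.9799·q_1 + 0.0982·q_2 = (-0.2211, -0.9146, 1.8141, 3.8593).
r_{33} = ‖u_3‖ = 4.3670.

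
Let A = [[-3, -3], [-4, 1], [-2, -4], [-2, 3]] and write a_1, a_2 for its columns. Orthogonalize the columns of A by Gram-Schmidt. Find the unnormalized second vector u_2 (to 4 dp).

u_2 = (-2.3636, 1.8485, -3.5758, 3.4242)

e_1 = a_1/‖a_1‖ = (-3, -4, -2, -2)/5.7446 = (-0.5222, -0.6963, -0.3482, -0.3482).
r_{12} = e_1·a_2 = 1.2185.
u_2 = a_2 − 1.2185·e_1 = (-2.3636, 1.8485, -3.5758, 3.4242).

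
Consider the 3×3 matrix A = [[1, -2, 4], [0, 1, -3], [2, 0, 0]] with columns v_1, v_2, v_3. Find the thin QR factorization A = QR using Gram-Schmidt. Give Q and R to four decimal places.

Q = [[0.4472, -0.7807, -0.4364], [0.0000, 0.4880, -0.8729], [0.8944, 0.3904, 0.2182]], R = [[2.2361, -0.8944, 1.7889], [0.0000, 2.0494, -4.5867], [0.0000, 0.0000, 0.8729]]

q_1 = v_1/‖v_1‖ = (1, 0, 2)/2.2361 = (0.4472, 0.0000, 0.8944).
r_{12} = q_1·v_2 = -0.8944.
u_2 = v_2 + 0.8944·q_1 = (-1.6000, 1.0000, 0.8000).
‖u_2‖ = 2.0494, so q_2 = (-0.7807, 0.4880, 0.3904).
r_{13} = q_1·v_3 = 1.7889; r_{23} = q_2·v_3 = -4.5867.
u_3 = v_3 − 1.7889·q_1 + 4.5867·q_2 = (-0.3810, -0.7619, 0.1905).
‖u_3‖ = 0.8729, so q_3 = (-0.4364, -0.8729, 0.2182).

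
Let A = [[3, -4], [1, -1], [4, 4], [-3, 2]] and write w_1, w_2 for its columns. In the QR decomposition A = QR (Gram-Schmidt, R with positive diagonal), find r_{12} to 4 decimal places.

w_1 = (3, 1, 4, -3); ‖w_1‖ = 5.9161, so e_1 = (0.5071, 0.1690, 0.6761, -0.5071).
r_{12} = e_1·w_2 = -0.5071.

r_{12} = -0.5071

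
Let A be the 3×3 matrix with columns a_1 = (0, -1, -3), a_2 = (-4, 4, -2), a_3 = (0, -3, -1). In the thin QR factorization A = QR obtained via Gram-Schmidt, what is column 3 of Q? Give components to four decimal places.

q_3 = (-0.7420, -0.6360, 0.2120)

a_1 = (0, -1, -3); ‖a_1‖ = 3.1623, so q_1 = (0.0000, -0.3162, -0.9487).
q_1·a_2 = 0.0000·(-4) + (-0.3162)·4 + (-0.9487)·(-2) = 0.6325.
u_2 = a_2 − 0.6325·q_1 = (-4.0000, 4.2000, -1.4000).
‖u_2‖ = 5.9666, so q_2 = (-0.6704, 0.7039, -0.2346).
q_1·a_3 = 0.0000·0 + (-0.3162)·(-3) + (-0.9487)·(-1) = 1.8974; q_2·a_3 = (-0.6704)·0 + 0.7039·(-3) + (-0.2346)·(-1) = -1.8771.
u_3 = a_3 − 1.8974·q_1 + 1.8771·q_2 = (-1.2584, -1.0787, 0.3596).
‖u_3‖ = 1.6960, so q_3 = (-0.7420, -0.6360, 0.2120).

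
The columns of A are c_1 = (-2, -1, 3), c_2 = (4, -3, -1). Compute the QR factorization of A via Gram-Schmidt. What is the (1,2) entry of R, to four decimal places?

c_1 = (-2, -1, 3); ‖c_1‖ = 3.7417, so e_1 = (-0.5345, -0.2673, 0.8018).
r_{12} = e_1·c_2 = -2.1381.

r_{12} = -2.1381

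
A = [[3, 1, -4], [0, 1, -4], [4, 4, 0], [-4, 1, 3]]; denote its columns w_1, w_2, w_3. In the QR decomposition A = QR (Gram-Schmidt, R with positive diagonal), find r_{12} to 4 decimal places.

r_{12} = 2.3426

w_1 = (3, 0, 4, -4); ‖w_1‖ = 6.4031, so q_1 = (0.4685, 0.0000, 0.6247, -0.6247).
r_{12} = q_1·w_2 = 2.3426.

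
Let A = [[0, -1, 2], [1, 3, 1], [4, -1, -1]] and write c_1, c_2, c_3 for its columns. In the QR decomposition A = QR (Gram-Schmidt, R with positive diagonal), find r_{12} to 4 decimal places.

c_1 = (0, 1, 4); ‖c_1‖ = 4.1231, so q_1 = (0.0000, 0.2425, 0.9701).
r_{12} = q_1·c_2 = -0.2425.

r_{12} = -0.2425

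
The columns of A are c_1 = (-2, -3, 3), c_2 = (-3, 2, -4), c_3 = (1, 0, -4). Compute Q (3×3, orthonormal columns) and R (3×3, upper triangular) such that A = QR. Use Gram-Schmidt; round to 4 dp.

e_1 = c_1/‖c_1‖ = (-2, -3, 3)/4.6904 = (-0.4264, -0.6396, 0.6396).
r_{12} = e_1·c_2 = -2.5584.
u_2 = c_2 + 2.5584·e_1 = (-4.0909, 0.3636, -2.3636).
‖u_2‖ = 4.7386, so e_2 = (-0.8633, 0.0767, -0.4988).
r_{13} = e_1·c_3 = -2.9848; r_{23} = e_2·c_3 = 1.1319.
u_3 = c_3 + 2.9848·e_1 − 1.1319·e_2 = (0.7045, -1.9960, -1.5263).
‖u_3‖ = 2.6095, so e_3 = (0.2700, -0.7649, -0.5849).

Q = [[-0.4264, -0.8633, 0.2700], [-0.6396, 0.0767, -0.7649], [0.6396, -0.4988, -0.5849]], R = [[4.6904, -2.5584, -2.9848], [0.0000, 4.7386, 1.1319], [0.0000, 0.0000, 2.6095]]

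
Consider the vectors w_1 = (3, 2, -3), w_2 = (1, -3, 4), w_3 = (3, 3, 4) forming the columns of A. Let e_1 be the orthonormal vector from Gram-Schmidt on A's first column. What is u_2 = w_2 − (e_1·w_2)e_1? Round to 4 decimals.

w_1 = (3, 2, -3); ‖w_1‖ = 4.6904, so e_1 = (0.6396, 0.4264, -0.6396).
e_1·w_2 = 0.6396·1 + 0.4264·(-3) + (-0.6396)·4 = -3.1980.
u_2 = w_2 + 3.1980·e_1 = (3.0455, -1.6364, 1.9545).

u_2 = (3.0455, -1.6364, 1.9545)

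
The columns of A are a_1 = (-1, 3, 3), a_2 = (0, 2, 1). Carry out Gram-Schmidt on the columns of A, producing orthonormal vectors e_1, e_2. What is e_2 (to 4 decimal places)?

a_1 = (-1, 3, 3); ‖a_1‖ = 4.3589, so e_1 = (-0.2294, 0.6882, 0.6882).
e_1·a_2 = (-0.2294)·0 + 0.6882·2 + 0.6882·1 = 2.0647.
u_2 = a_2 − 2.0647·e_1 = (0.4737, 0.5789, -0.4211).
‖u_2‖ = 0.8584, so e_2 = (0.5518, 0.6745, -0.4905).

e_2 = (0.5518, 0.6745, -0.4905)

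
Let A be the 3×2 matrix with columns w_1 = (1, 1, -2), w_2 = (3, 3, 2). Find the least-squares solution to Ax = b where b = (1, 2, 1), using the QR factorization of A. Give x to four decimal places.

w_1 = (1, 1, -2); ‖w_1‖ = 2.4495, so q_1 = (0.4082, 0.4082, -0.8165).
q_1·w_2 = 0.4082·3 + 0.4082·3 + (-0.8165)·2 = 0.8165.
u_2 = w_2 − 0.8165·q_1 = (2.6667, 2.6667, 2.6667).
‖u_2‖ = 4.6188, so q_2 = (0.5774, 0.5774, 0.5774).
Qᵀb = (0.4082, 2.3094).
Back-substitute: x_2 = 2.3094/4.6188 = 0.5000.
x_1 = (0.4082 − 0.8165·0.5000)/2.4495 = 0.0000.

x = (0.0000, 0.5000)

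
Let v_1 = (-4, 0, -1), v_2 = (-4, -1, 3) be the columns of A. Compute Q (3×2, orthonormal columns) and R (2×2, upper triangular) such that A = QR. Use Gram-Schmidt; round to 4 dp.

Q = [[-0.9701, -0.2349], [0.0000, -0.2495], [-0.2425, 0.9395]], R = [[4.1231, 3.1530], [0.0000, 4.0073]]

e_1 = v_1/‖v_1‖ = (-4, 0, -1)/4.1231 = (-0.9701, 0.0000, -0.2425).
r_{12} = e_1·v_2 = 3.1530.
u_2 = v_2 − 3.1530·e_1 = (-0.9412, -1.0000, 3.7647).
‖u_2‖ = 4.0073, so e_2 = (-0.2349, -0.2495, 0.9395).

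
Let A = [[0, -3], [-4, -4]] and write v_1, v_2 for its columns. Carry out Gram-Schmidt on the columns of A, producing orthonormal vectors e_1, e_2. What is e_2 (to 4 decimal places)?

v_1 = (0, -4); ‖v_1‖ = 4.0000, so e_1 = (0.0000, -1.0000).
e_1·v_2 = 0.0000·(-3) + (-1.0000)·(-4) = 4.0000.
u_2 = v_2 − 4.0000·e_1 = (-3.0000, 0.0000).
‖u_2‖ = 3.0000, so e_2 = (-1.0000, 0.0000).

e_2 = (-1.0000, 0.0000)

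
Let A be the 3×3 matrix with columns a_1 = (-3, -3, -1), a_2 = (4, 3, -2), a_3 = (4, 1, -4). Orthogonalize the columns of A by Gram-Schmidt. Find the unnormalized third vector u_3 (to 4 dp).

u_3 = (0.6632, -0.7368, 0.2211)

a_1 = (-3, -3, -1); ‖a_1‖ = 4.3589, so e_1 = (-0.6882, -0.6882, -0.2294).
e_1·a_2 = (-0.6882)·4 + (-0.6882)·3 + (-0.2294)·(-2) = -4.3589.
u_2 = a_2 + 4.3589·e_1 = (1.0000, 0.0000, -3.0000).
‖u_2‖ = 3.1623, so e_2 = (0.3162, 0.0000, -0.9487).
e_1·a_3 = (-0.6882)·4 + (-0.6882)·1 + (-0.2294)·(-4) = -2.5236; e_2·a_3 = 0.3162·4 + 0.0000·1 + (-0.9487)·(-4) = 5.0596.
u_3 = a_3 + 2.5236·e_1 − 5.0596·e_2 = (0.6632, -0.7368, 0.2211).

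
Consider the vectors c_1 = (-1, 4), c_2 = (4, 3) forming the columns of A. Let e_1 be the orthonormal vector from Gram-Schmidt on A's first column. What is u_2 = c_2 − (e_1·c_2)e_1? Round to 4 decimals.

u_2 = (4.4706, 1.1176)

c_1 = (-1, 4); ‖c_1‖ = 4.1231, so e_1 = (-0.2425, 0.9701).
e_1·c_2 = (-0.2425)·4 + 0.9701·3 = 1.9403.
u_2 = c_2 − 1.9403·e_1 = (4.4706, 1.1176).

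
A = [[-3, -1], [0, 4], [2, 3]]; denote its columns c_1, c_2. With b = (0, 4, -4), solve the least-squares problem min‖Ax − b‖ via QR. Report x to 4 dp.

c_1 = (-3, 0, 2); ‖c_1‖ = 3.6056, so e_1 = (-0.8321, 0.0000, 0.5547).
e_1·c_2 = (-0.8321)·(-1) + 0.0000·4 + 0.5547·3 = 2.4962.
u_2 = c_2 − 2.4962·e_1 = (1.0769, 4.0000, 1.6154).
‖u_2‖ = 4.4463, so e_2 = (0.2422, 0.8996, 0.3633).
Qᵀb = (-2.2188, 2.1453).
Back-substitute: x_2 = 2.1453/4.4463 = 0.4825.
x_1 = (-2.2188 − 2.4962·0.4825)/3.6056 = -0.9494.

x = (-0.9494, 0.4825)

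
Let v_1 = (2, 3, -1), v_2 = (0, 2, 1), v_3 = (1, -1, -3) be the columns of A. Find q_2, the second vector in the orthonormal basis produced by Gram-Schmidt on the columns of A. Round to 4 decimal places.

q_2 = (-0.3984, 0.5179, 0.7570)

v_1 = (2, 3, -1); ‖v_1‖ = 3.7417, so q_1 = (0.5345, 0.8018, -0.2673).
q_1·v_2 = 0.5345·0 + 0.8018·2 + (-0.2673)·1 = 1.3363.
u_2 = v_2 − 1.3363·q_1 = (-0.7143, 0.9286, 1.3571).
‖u_2‖ = 1.7928, so q_2 = (-0.3984, 0.5179, 0.7570).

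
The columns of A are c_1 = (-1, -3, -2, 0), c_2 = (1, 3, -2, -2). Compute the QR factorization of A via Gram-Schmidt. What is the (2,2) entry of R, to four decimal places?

c_1 = (-1, -3, -2, 0); ‖c_1‖ = 3.7417, so e_1 = (-0.2673, -0.8018, -0.5345, 0.0000).
e_1·c_2 = (-0.2673)·1 + (-0.8018)·3 + (-0.5345)·(-2) + 0.0000·(-2) = -1.6036.
u_2 = c_2 + 1.6036·e_1 = (0.5714, 1.7143, -2.8571, -2.0000).
r_{22} = ‖u_2‖ = 3.9279.

r_{22} = 3.9279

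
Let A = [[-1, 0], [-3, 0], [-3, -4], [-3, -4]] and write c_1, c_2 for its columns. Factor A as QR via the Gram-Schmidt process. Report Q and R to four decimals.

Q = [[-0.1890, 0.2535], [-0.5669, 0.7606], [-0.5669, -0.4226], [-0.5669, -0.4226]], R = [[5.2915, 4.5356], [0.0000, 3.3806]]

q_1 = c_1/‖c_1‖ = (-1, -3, -3, -3)/5.2915 = (-0.1890, -0.5669, -0.5669, -0.5669).
r_{12} = q_1·c_2 = 4.5356.
u_2 = c_2 − 4.5356·q_1 = (0.8571, 2.5714, -1.4286, -1.4286).
‖u_2‖ = 3.3806, so q_2 = (0.2535, 0.7606, -0.4226, -0.4226).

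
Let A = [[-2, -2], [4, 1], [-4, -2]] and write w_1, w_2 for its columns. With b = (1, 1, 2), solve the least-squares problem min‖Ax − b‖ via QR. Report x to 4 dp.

e_1 = w_1/‖w_1‖ = (-2, 4, -4)/6.0000 = (-0.3333, 0.6667, -0.6667).
r_{12} = e_1·w_2 = 2.6667.
u_2 = w_2 − 2.6667·e_1 = (-1.1111, -0.7778, -0.2222).
‖u_2‖ = 1.3744, so e_2 = (-0.8085, -0.5659, -0.1617).
Qᵀb = (-1.0000, -1.6977).
Back-substitute: x_2 = -1.6977/1.3744 = -1.2353.
x_1 = (-1.0000 − 2.6667·(-1.2353))/6.0000 = 0.3824.

x = (0.3824, -1.2353)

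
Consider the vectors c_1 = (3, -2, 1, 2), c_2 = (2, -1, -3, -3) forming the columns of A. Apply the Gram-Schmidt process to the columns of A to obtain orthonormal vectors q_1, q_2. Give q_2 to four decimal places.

q_2 = (0.4523, -0.2320, -0.6147, -0.6031)

c_1 = (3, -2, 1, 2); ‖c_1‖ = 4.2426, so q_1 = (0.7071, -0.4714, 0.2357, 0.4714).
q_1·c_2 = 0.7071·2 + (-0.4714)·(-1) + 0.2357·(-3) + 0.4714·(-3) = -0.2357.
u_2 = c_2 + 0.2357·q_1 = (2.1667, -1.1111, -2.9444, -2.8889).
‖u_2‖ = 4.7900, so q_2 = (0.4523, -0.2320, -0.6147, -0.6031).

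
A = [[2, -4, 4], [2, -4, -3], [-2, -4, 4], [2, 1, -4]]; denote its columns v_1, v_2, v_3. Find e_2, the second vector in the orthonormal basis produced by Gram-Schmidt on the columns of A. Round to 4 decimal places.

e_2 = (-0.4753, -0.4753, -0.6947, 0.2559)

v_1 = (2, 2, -2, 2); ‖v_1‖ = 4.0000, so e_1 = (0.5000, 0.5000, -0.5000, 0.5000).
e_1·v_2 = 0.5000·(-4) + 0.5000·(-4) + (-0.5000)·(-4) + 0.5000·1 = -1.5000.
u_2 = v_2 + 1.5000·e_1 = (-3.2500, -3.2500, -4.7500, 1.7500).
‖u_2‖ = 6.8374, so e_2 = (-0.4753, -0.4753, -0.6947, 0.2559).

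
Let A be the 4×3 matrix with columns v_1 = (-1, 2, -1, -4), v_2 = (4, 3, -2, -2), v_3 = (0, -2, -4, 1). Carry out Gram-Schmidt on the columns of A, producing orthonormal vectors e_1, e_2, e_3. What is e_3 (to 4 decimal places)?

v_1 = (-1, 2, -1, -4); ‖v_1‖ = 4.6904, so e_1 = (-0.2132, 0.4264, -0.2132, -0.8528).
e_1·v_2 = (-0.2132)·4 + 0.4264·3 + (-0.2132)·(-2) + (-0.8528)·(-2) = 2.5584.
u_2 = v_2 − 2.5584·e_1 = (4.5455, 1.9091, -1.4545, 0.1818).
‖u_2‖ = 5.1434, so e_2 = (0.8837, 0.3712, -0.2828, 0.0353).
e_1·v_3 = (-0.2132)·0 + 0.4264·(-2) + (-0.2132)·(-4) + (-0.8528)·1 = -0.8528; e_2·v_3 = 0.8837·0 + 0.3712·(-2) + (-0.2828)·(-4) + 0.0353·1 = 0.4242.
u_3 = v_3 + 0.8528·e_1 − 0.4242·e_2 = (-0.5567, -1.7938, -4.0619, 0.2577).
‖u_3‖ = 4.4825, so e_3 = (-0.1242, -0.4002, -0.9062, 0.0575).

e_3 = (-0.1242, -0.4002, -0.9062, 0.0575)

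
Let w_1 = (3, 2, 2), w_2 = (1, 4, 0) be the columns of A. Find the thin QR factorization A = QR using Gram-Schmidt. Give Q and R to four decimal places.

w_1 = (3, 2, 2); ‖w_1‖ = 4.1231, so q_1 = (0.7276, 0.4851, 0.4851).
q_1·w_2 = 0.7276·1 + 0.4851·4 + 0.4851·0 = 2.6679.
u_2 = w_2 − 2.6679·q_1 = (-0.9412, 2.7059, -1.2941).
‖u_2‖ = 3.1436, so q_2 = (-0.2994, 0.8608, -0.4117).

Q = [[0.7276, -0.2994], [0.4851, 0.8608], [0.4851, -0.4117]], R = [[4.1231, 2.6679], [0.0000, 3.1436]]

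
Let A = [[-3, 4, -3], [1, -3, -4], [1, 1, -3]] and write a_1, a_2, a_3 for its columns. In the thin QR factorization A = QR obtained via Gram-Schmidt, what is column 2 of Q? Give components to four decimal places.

q_1 = a_1/‖a_1‖ = (-3, 1, 1)/3.3166 = (-0.9045, 0.3015, 0.3015).
r_{12} = q_1·a_2 = -4.2212.
u_2 = a_2 + 4.2212·q_1 = (0.1818, -1.7273, 2.2727).
‖u_2‖ = 2.8604, so q_2 = (0.0636, -0.6039, 0.7946).

q_2 = (0.0636, -0.6039, 0.7946)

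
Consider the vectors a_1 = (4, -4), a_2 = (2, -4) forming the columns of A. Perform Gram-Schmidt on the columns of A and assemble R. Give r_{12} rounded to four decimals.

r_{12} = 4.2426

e_1 = a_1/‖a_1‖ = (4, -4)/5.6569 = (0.7071, -0.7071).
r_{12} = e_1·a_2 = 4.2426.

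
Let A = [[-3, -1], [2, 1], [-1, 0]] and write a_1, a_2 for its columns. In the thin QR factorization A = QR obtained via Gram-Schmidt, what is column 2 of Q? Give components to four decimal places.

q_2 = (0.1543, 0.6172, 0.7715)

a_1 = (-3, 2, -1); ‖a_1‖ = 3.7417, so q_1 = (-0.8018, 0.5345, -0.2673).
q_1·a_2 = (-0.8018)·(-1) + 0.5345·1 + (-0.2673)·0 = 1.3363.
u_2 = a_2 − 1.3363·q_1 = (0.0714, 0.2857, 0.3571).
‖u_2‖ = 0.4629, so q_2 = (0.1543, 0.6172, 0.7715).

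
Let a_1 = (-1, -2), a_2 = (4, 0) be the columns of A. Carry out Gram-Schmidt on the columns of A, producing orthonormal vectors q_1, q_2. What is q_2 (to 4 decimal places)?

a_1 = (-1, -2); ‖a_1‖ = 2.2361, so q_1 = (-0.4472, -0.8944).
q_1·a_2 = (-0.4472)·4 + (-0.8944)·0 = -1.7889.
u_2 = a_2 + 1.7889·q_1 = (3.2000, -1.6000).
‖u_2‖ = 3.5777, so q_2 = (0.8944, -0.4472).

q_2 = (0.8944, -0.4472)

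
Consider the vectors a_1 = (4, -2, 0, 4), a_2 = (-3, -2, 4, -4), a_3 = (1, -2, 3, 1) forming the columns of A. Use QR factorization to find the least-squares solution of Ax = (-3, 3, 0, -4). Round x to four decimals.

x = (-1.3667, -0.4000, 0.4667)

q_1 = a_1/‖a_1‖ = (4, -2, 0, 4)/6.0000 = (0.6667, -0.3333, 0.0000, 0.6667).
r_{12} = q_1·a_2 = -4.0000.
u_2 = a_2 + 4.0000·q_1 = (-0.3333, -3.3333, 4.0000, -1.3333).
‖u_2‖ = 5.3852, so q_2 = (-0.0619, -0.6190, 0.7428, -0.2476).
r_{13} = q_1·a_3 = 2.0000; r_{23} = q_2·a_3 = 3.1568.
u_3 = a_3 − 2.0000·q_1 − 3.1568·q_2 = (-0.1379, 0.6207, 0.6552, 0.4483).
‖u_3‖ = 1.0171, so q_3 = (-0.1356, 0.6103, 0.6442, 0.4407).
Qᵀb = (-5.6667, -0.6809, 0.4746).
Back-substitute: x_3 = 0.4746/1.0171 = 0.4667.
x_2 = (-0.6809 − 3.1568·0.4667)/5.3852 = -0.4000.
x_1 = (-5.6667 + 4.0000·(-0.4000) − 2.0000·0.4667)/6.0000 = -1.3667.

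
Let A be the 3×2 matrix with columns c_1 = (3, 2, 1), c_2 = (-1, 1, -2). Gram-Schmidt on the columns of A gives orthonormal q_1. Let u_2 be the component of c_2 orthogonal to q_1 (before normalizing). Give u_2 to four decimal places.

u_2 = (-0.3571, 1.4286, -1.7857)

c_1 = (3, 2, 1); ‖c_1‖ = 3.7417, so q_1 = (0.8018, 0.5345, 0.2673).
q_1·c_2 = 0.8018·(-1) + 0.5345·1 + 0.2673·(-2) = -0.8018.
u_2 = c_2 + 0.8018·q_1 = (-0.3571, 1.4286, -1.7857).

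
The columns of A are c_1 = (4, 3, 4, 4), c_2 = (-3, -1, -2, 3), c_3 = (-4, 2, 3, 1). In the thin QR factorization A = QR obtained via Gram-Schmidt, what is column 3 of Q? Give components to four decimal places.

q_3 = (-0.6939, 0.3613, 0.5978, -0.1749)

q_1 = c_1/‖c_1‖ = (4, 3, 4, 4)/7.5498 = (0.5298, 0.3974, 0.5298, 0.5298).
r_{12} = q_1·c_2 = -1.4570.
u_2 = c_2 + 1.4570·q_1 = (-2.2281, -0.4211, -1.2281, 3.7719).
‖u_2‖ = 4.5692, so q_2 = (-0.4876, -0.0922, -0.2688, 0.8255).
r_{13} = q_1·c_3 = 0.7947; r_{23} = q_2·c_3 = 1.7854.
u_3 = c_3 − 0.7947·q_1 − 1.7854·q_2 = (-3.5504, 1.8487, 3.0588, -0.8950).
‖u_3‖ = 5.1167, so q_3 = (-0.6939, 0.3613, 0.5978, -0.1749).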